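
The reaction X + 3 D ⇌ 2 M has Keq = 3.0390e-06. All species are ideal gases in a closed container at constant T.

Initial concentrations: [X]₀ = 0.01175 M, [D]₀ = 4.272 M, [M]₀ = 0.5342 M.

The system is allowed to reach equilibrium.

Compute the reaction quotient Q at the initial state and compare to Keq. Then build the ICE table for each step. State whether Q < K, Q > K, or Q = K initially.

Q₀ = 0.3115; Q > K (proceeds reverse)

Q₀ = 0.3115 vs Keq = 3.0390e-06 ⇒ Q>K, reverse
Step 1:
                  X         D         M
  Initial   0.01175     4.272    0.5342
  Change     0.2619    0.7857   -0.5238
  Equil      0.2737     5.058   0.01037
  solve Keq expr → x = -0.2619; check Q = 3.0390e-06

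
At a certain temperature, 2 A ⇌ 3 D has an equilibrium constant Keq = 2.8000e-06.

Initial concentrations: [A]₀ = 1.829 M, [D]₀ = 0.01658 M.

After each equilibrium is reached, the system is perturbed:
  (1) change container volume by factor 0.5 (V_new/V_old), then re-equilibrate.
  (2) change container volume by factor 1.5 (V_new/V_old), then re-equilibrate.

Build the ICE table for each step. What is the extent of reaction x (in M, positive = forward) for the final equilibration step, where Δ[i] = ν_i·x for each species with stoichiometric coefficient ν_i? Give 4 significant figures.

Q₀ = 1.3625e-06 vs Keq = 2.8000e-06 ⇒ Q<K, forward
Step 1:
                    A           D
  Initial       1.829     0.01658
  Change    -0.002984    0.004477
  Equil         1.826     0.02106
  solve Keq expr → x = 0.001492; check Q = 2.8000e-06
Then change container volume by factor 0.5 (V_new/V_old).
Step 2:
                    A           D
  Initial       3.652     0.04211
  Change     0.005769   -0.008653
  Equil         3.658     0.03346
  solve Keq expr → x = -0.002884; check Q = 2.8000e-06
Then change container volume by factor 1.5 (V_new/V_old).
Step 3:
                    A           D
  Initial       2.439     0.02231
  Change    -0.002142    0.003213
  Equil         2.436     0.02552
  solve Keq expr → x = 0.001071; check Q = 2.8000e-06

x = 0.001071 M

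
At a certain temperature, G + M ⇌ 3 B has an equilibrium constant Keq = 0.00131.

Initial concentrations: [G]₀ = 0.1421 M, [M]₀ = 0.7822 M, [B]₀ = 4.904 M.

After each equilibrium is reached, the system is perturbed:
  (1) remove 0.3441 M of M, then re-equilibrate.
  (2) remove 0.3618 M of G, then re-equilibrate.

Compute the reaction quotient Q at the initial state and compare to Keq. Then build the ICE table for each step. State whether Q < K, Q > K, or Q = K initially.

Q₀ = 1061; Q > K (proceeds reverse)

Q₀ = 1061 vs Keq = 0.00131 ⇒ Q>K, reverse
Step 1:
                   G          M          B
  Initial     0.1421     0.7822      4.904
  Change       1.577      1.577      -4.73
  Equil        1.719      2.359     0.1745
  solve Keq expr → x = -1.577; check Q = 0.00131
Then remove 0.3441 M of M.
Step 2:
                   G          M          B
  Initial      1.719      2.015     0.1745
  Change     0.00292    0.00292   -0.00876
  Equil        1.722      2.018     0.1657
  solve Keq expr → x = -0.00292; check Q = 0.00131
Then remove 0.3618 M of G.
Step 3:
                   G          M          B
  Initial       1.36      2.018     0.1657
  Change    0.004092   0.004092   -0.01228
  Equil        1.364      2.022     0.1534
  solve Keq expr → x = -0.004092; check Q = 0.00131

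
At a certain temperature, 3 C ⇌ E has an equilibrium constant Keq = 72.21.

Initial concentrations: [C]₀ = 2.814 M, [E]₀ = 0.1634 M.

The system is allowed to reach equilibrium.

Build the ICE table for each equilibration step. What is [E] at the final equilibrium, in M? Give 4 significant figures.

Q₀ = 0.007333 vs Keq = 72.21 ⇒ Q<K, forward
Step 1:
                  C         E
  I           2.814    0.1634
  C          -2.572    0.8574
  E          0.2418     1.021
  solve Keq expr → x = 0.8574; check Q = 72.21

[E]_eq = 1.021 M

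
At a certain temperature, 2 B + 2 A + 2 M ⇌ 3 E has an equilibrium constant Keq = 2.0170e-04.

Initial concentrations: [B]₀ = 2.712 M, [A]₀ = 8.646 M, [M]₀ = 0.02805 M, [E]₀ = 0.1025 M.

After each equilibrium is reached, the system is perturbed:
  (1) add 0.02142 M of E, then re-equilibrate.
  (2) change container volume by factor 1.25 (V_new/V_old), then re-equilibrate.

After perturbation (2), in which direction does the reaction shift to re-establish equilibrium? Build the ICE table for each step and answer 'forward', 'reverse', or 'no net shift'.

Direction: reverse

Q₀ = 0.002489 vs Keq = 2.0170e-04 ⇒ Q>K, reverse
Step 1:
                   B          A          M          E
  Initial      2.712      8.646    0.02805     0.1025
  Change     0.02358    0.02358    0.02358   -0.03537
  Equil        2.736       8.67    0.05163    0.06713
  solve Keq expr → x = -0.01179; check Q = 2.0170e-04
Then add 0.02142 M of E.
Step 2:
                   B          A          M          E
  Initial      2.736       8.67    0.05163    0.08855
  Change    0.009049   0.009049   0.009049   -0.01357
  Equil        2.745      8.679    0.06068    0.07497
  solve Keq expr → x = -0.004524; check Q = 2.0170e-04
Then change container volume by factor 1.25 (V_new/V_old).
Step 3:
                   B          A          M          E
  Initial      2.196      6.943    0.04855    0.05998
  Change    0.005534   0.005534   0.005534  -0.008301
  Equil        2.201      6.948    0.05408    0.05168
  solve Keq expr → x = -0.002767; check Q = 2.0170e-04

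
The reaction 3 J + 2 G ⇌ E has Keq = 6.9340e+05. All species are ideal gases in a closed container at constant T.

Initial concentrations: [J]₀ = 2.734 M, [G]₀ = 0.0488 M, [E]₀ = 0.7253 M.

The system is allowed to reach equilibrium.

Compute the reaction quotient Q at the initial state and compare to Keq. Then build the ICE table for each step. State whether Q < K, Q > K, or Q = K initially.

Q₀ = 14.9; Q < K (proceeds forward)

Q₀ = 14.9 vs Keq = 6.9340e+05 ⇒ Q<K, forward
Step 1:
                  J         G         E
  init        2.734    0.0488    0.7253
  Δ        -0.07284  -0.04856   0.02428
  eq          2.661 2.3950e-04    0.7496
  solve Keq expr → x = 0.02428; check Q = 6.9340e+05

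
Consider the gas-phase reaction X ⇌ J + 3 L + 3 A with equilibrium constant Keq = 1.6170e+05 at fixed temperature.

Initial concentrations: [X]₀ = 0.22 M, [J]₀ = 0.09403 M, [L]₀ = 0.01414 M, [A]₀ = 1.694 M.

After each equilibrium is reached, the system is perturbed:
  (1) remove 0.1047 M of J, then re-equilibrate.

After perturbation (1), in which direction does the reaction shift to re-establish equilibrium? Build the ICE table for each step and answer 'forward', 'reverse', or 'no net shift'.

Direction: forward

Q₀ = 5.8740e-06 vs Keq = 1.6170e+05 ⇒ Q<K, forward
Step 1:
                  X         J         L         A
  Initial      0.22   0.09403   0.01414     1.694
  Change      -0.22      0.22      0.66      0.66
  Equil   7.7600e-06     0.314    0.6741     2.354
  solve Keq expr → x = 0.22; check Q = 1.6170e+05
Then remove 0.1047 M of J.
Step 2:
                  X         J         L         A
  Initial 7.7600e-06    0.2093    0.6741     2.354
  Change  -2.5870e-06 2.5870e-06 7.7610e-06 7.7610e-06
  Equil   5.1730e-06    0.2093    0.6741     2.354
  solve Keq expr → x = 2.5870e-06; check Q = 1.6170e+05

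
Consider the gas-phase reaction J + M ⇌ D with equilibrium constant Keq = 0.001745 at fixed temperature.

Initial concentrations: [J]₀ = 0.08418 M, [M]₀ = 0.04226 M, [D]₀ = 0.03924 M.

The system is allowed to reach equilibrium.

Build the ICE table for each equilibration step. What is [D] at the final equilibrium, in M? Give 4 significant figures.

Q₀ = 11.03 vs Keq = 0.001745 ⇒ Q>K, reverse
Step 1:
                   J          M          D
  init       0.08418    0.04226    0.03924
  Δ          0.03922    0.03922   -0.03922
  eq          0.1234    0.08148 1.7546e-05
  solve Keq expr → x = -0.03922; check Q = 0.001745

[D]_eq = 1.7546e-05 M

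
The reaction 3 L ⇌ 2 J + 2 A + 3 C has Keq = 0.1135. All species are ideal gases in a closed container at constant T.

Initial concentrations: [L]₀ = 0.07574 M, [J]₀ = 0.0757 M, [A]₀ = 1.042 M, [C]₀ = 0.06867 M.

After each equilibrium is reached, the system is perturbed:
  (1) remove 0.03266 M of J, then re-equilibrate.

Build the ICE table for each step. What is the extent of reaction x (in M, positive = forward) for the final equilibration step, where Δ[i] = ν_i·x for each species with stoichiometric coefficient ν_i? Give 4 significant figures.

x = 0.002246 M

Q₀ = 0.004637 vs Keq = 0.1135 ⇒ Q<K, forward
Step 1:
                    L           J           A           C
  I           0.07574      0.0757       1.042     0.06867
  C          -0.03081     0.02054     0.02054     0.03081
  E           0.04493     0.09624       1.063     0.09948
  solve Keq expr → x = 0.01027; check Q = 0.1135
Then remove 0.03266 M of J.
Step 2:
                    L           J           A           C
  I           0.04493     0.06358       1.063     0.09948
  C         -0.006739    0.004492    0.004492    0.006739
  E           0.03819     0.06807       1.067      0.1062
  solve Keq expr → x = 0.002246; check Q = 0.1135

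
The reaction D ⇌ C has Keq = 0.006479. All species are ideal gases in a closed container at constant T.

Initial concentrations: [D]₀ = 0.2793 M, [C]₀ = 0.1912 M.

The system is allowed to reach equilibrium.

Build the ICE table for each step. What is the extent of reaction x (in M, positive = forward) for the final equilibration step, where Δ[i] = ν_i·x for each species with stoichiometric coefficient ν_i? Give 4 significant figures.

x = -0.1882 M

Q₀ = 0.6846 vs Keq = 0.006479 ⇒ Q>K, reverse
Step 1:
                    D           C
  Initial      0.2793      0.1912
  Change       0.1882     -0.1882
  Equil        0.4675    0.003029
  solve Keq expr → x = -0.1882; check Q = 0.006479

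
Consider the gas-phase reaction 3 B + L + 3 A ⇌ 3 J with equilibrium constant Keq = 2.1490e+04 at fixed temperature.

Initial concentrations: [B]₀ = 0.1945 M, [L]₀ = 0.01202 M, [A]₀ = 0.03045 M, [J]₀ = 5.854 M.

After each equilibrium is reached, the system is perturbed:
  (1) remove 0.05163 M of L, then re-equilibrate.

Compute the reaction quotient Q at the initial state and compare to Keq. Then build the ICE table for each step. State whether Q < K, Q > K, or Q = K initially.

Q₀ = 8.0340e+10; Q > K (proceeds reverse)

Q₀ = 8.0340e+10 vs Keq = 2.1490e+04 ⇒ Q>K, reverse
Step 1:
                  B         L         A         J
  Initial    0.1945   0.01202   0.03045     5.854
  Change     0.4822    0.1607    0.4822   -0.4822
  Equil      0.6767    0.1728    0.5127     5.372
  solve Keq expr → x = -0.1607; check Q = 2.1490e+04
Then remove 0.05163 M of L.
Step 2:
                  B         L         A         J
  Initial    0.6767    0.1211    0.5127     5.372
  Change    0.02676   0.00892   0.02676  -0.02676
  Equil      0.7035      0.13    0.5394     5.345
  solve Keq expr → x = -0.00892; check Q = 2.1490e+04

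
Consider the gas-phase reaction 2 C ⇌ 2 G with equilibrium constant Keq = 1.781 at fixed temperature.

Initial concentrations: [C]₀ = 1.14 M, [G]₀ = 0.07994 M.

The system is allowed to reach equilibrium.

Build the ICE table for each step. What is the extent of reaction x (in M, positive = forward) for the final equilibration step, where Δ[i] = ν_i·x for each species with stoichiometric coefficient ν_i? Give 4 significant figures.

x = 0.3087 M

Q₀ = 0.004917 vs Keq = 1.781 ⇒ Q<K, forward
Step 1:
                   C          G
  Initial       1.14    0.07994
  Change     -0.6174     0.6174
  Equil       0.5226     0.6974
  solve Keq expr → x = 0.3087; check Q = 1.781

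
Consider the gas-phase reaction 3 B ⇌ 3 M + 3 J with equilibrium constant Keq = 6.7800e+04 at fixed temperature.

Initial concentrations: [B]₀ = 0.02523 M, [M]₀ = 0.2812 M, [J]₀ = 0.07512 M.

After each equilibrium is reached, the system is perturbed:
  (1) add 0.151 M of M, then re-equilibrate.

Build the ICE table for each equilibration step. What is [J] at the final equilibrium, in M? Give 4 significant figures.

[J]_eq = 0.09924 M

Q₀ = 0.5869 vs Keq = 6.7800e+04 ⇒ Q<K, forward
Step 1:
                  B         M         J
  init      0.02523    0.2812   0.07512
  Δ        -0.02448   0.02448   0.02448
  eq      7.4668e-04    0.3057    0.0996
  solve Keq expr → x = 0.008161; check Q = 6.7800e+04
Then add 0.151 M of M.
Step 2:
                  B         M         J
  init    7.4668e-04    0.4567    0.0996
  Δ       3.6388e-04 -3.6388e-04 -3.6388e-04
  eq       0.001111    0.4563   0.09924
  solve Keq expr → x = -1.2129e-04; check Q = 6.7800e+04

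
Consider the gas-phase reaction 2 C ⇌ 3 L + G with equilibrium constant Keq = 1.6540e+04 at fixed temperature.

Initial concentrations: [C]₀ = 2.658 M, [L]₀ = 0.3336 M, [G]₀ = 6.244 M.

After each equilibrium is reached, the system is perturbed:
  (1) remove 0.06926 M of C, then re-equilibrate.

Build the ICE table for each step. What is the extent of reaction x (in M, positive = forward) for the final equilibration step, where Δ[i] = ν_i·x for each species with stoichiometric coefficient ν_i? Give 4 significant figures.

x = -0.03144 M

Q₀ = 0.03281 vs Keq = 1.6540e+04 ⇒ Q<K, forward
Step 1:
                   C          L          G
  Initial      2.658     0.3336      6.244
  Change      -2.484      3.726      1.242
  Equil        0.174       4.06      7.486
  solve Keq expr → x = 1.242; check Q = 1.6540e+04
Then remove 0.06926 M of C.
Step 2:
                   C          L          G
  Initial     0.1048       4.06      7.486
  Change     0.06288   -0.09432   -0.03144
  Equil       0.1676      3.965      7.455
  solve Keq expr → x = -0.03144; check Q = 1.6540e+04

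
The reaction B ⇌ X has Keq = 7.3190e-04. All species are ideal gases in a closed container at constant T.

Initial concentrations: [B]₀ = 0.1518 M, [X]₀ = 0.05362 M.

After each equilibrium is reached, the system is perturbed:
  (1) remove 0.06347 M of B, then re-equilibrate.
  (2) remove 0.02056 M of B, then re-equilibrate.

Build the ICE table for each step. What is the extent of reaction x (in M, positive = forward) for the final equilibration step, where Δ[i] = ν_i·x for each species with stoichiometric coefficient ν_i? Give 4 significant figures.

x = -1.5037e-05 M

Q₀ = 0.3532 vs Keq = 7.3190e-04 ⇒ Q>K, reverse
Step 1:
                    B           X
  Initial      0.1518     0.05362
  Change      0.05347    -0.05347
  Equil        0.2053  1.5024e-04
  solve Keq expr → x = -0.05347; check Q = 7.3190e-04
Then remove 0.06347 M of B.
Step 2:
                    B           X
  Initial      0.1418  1.5024e-04
  Change   4.6420e-05 -4.6420e-05
  Equil        0.1418  1.0382e-04
  solve Keq expr → x = -4.6420e-05; check Q = 7.3190e-04
Then remove 0.02056 M of B.
Step 3:
                    B           X
  Initial      0.1213  1.0382e-04
  Change   1.5037e-05 -1.5037e-05
  Equil        0.1213  8.8780e-05
  solve Keq expr → x = -1.5037e-05; check Q = 7.3190e-04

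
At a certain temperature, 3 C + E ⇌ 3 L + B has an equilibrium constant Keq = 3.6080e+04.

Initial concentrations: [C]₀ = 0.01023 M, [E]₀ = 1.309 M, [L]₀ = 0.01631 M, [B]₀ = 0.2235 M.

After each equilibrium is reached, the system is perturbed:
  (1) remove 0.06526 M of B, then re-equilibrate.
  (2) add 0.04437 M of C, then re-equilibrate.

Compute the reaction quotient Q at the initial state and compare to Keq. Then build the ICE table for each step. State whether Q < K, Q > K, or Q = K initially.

Q₀ = 0.6919; Q < K (proceeds forward)

Q₀ = 0.6919 vs Keq = 3.6080e+04 ⇒ Q<K, forward
Step 1:
                   C          E          L          B
  I          0.01023      1.309    0.01631     0.2235
  C        -0.009789  -0.003263   0.009789   0.003263
  E       4.4067e-04      1.306     0.0261     0.2268
  solve Keq expr → x = 0.003263; check Q = 3.6080e+04
Then remove 0.06526 M of B.
Step 2:
                   C          E          L          B
  I       4.4067e-04      1.306     0.0261     0.1615
  C       -4.6421e-05 -1.5474e-05 4.6421e-05 1.5474e-05
  E       3.9425e-04      1.306    0.02615     0.1615
  solve Keq expr → x = 1.5474e-05; check Q = 3.6080e+04
Then add 0.04437 M of C.
Step 3:
                   C          E          L          B
  I          0.04476      1.306    0.02615     0.1615
  C         -0.04368   -0.01456    0.04368    0.01456
  E         0.001088      1.291    0.06982     0.1761
  solve Keq expr → x = 0.01456; check Q = 3.6080e+04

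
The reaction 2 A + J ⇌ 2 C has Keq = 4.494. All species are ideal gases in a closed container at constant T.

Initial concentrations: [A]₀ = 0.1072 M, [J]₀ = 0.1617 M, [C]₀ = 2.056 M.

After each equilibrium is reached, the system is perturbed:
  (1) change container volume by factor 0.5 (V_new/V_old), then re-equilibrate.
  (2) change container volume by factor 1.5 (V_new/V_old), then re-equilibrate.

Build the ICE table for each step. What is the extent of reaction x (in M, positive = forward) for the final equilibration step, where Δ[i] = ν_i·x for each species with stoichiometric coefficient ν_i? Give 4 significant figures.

x = -0.05282 M

Q₀ = 2275 vs Keq = 4.494 ⇒ Q>K, reverse
Step 1:
                   A          J          C
  init        0.1072     0.1617      2.056
  Δ            0.742      0.371     -0.742
  eq          0.8492     0.5327      1.314
  solve Keq expr → x = -0.371; check Q = 4.494
Then change container volume by factor 0.5 (V_new/V_old).
Step 2:
                   A          J          C
  init         1.698      1.065      2.628
  Δ           -0.276     -0.138      0.276
  eq           1.422     0.9274      2.904
  solve Keq expr → x = 0.138; check Q = 4.494
Then change container volume by factor 1.5 (V_new/V_old).
Step 3:
                   A          J          C
  init        0.9483     0.6183      1.936
  Δ           0.1056    0.05282    -0.1056
  eq           1.054     0.6711       1.83
  solve Keq expr → x = -0.05282; check Q = 4.494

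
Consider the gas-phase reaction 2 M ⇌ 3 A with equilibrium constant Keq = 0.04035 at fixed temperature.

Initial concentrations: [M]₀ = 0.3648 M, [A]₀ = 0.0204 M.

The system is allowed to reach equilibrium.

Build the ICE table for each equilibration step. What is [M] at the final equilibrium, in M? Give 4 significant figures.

Q₀ = 6.3794e-05 vs Keq = 0.04035 ⇒ Q<K, forward
Step 1:
                  M         A
  Initial    0.3648    0.0204
  Change   -0.08437    0.1265
  Equil      0.2804    0.1469
  solve Keq expr → x = 0.04218; check Q = 0.04035

[M]_eq = 0.2804 M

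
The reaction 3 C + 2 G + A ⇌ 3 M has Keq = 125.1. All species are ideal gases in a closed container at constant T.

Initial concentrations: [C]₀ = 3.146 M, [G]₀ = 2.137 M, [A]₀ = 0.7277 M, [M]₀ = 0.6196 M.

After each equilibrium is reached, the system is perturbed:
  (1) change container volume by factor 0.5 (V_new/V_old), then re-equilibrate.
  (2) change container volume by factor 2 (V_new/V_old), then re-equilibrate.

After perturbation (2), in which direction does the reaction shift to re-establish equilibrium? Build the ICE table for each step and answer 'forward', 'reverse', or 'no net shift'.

Q₀ = 0.002299 vs Keq = 125.1 ⇒ Q<K, forward
Step 1:
                  C         G         A         M
  init        3.146     2.137    0.7277    0.6196
  Δ          -1.909    -1.273   -0.6363     1.909
  eq          1.237    0.8644   0.09138     2.529
  solve Keq expr → x = 0.6363; check Q = 125.1
Then change container volume by factor 0.5 (V_new/V_old).
Step 2:
                  C         G         A         M
  init        2.474     1.729    0.1828     5.057
  Δ         -0.3641   -0.2427   -0.1214    0.3641
  eq           2.11     1.486    0.0614     5.421
  solve Keq expr → x = 0.1214; check Q = 125.1
Then change container volume by factor 2 (V_new/V_old).
Step 3:
                  C         G         A         M
  init        1.055     0.743    0.0307     2.711
  Δ           0.182    0.1214   0.06068    -0.182
  eq          1.237    0.8644   0.09138     2.529
  solve Keq expr → x = -0.06068; check Q = 125.1

Direction: reverse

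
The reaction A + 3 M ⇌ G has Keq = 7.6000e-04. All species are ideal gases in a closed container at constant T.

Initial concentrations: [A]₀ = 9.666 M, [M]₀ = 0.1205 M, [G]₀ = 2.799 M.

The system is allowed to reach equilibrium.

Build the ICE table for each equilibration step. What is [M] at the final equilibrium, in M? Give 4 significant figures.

Q₀ = 165.5 vs Keq = 7.6000e-04 ⇒ Q>K, reverse
Step 1:
                    A           M           G
  Initial       9.666      0.1205       2.799
  Change        1.659       4.977      -1.659
  Equil         11.32       5.097        1.14
  solve Keq expr → x = -1.659; check Q = 7.6000e-04

[M]_eq = 5.097 M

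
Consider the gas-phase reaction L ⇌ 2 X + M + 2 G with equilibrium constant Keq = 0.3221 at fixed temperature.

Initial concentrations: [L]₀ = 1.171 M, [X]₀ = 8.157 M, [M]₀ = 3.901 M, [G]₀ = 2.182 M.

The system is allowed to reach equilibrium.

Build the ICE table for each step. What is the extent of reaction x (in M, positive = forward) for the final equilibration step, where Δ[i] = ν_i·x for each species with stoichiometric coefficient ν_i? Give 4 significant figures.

Q₀ = 1055 vs Keq = 0.3221 ⇒ Q>K, reverse
Step 1:
                    L           X           M           G
  Initial       1.171       8.157       3.901       2.182
  Change         1.05      -2.099       -1.05      -2.099
  Equil         2.221       6.058       2.851     0.08268
  solve Keq expr → x = -1.05; check Q = 0.3221

x = -1.05 M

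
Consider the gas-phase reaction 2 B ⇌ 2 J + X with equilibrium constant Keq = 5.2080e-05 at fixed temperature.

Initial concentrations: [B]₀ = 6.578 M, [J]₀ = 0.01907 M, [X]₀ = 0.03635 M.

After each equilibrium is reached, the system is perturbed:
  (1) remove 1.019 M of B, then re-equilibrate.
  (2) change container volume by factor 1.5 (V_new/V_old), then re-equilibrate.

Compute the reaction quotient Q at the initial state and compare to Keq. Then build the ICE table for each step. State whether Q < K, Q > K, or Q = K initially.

Q₀ = 3.0550e-07; Q < K (proceeds forward)

Q₀ = 3.0550e-07 vs Keq = 5.2080e-05 ⇒ Q<K, forward
Step 1:
                    B           J           X
  Initial       6.578     0.01907     0.03635
  Change      -0.1279      0.1279     0.06395
  Equil          6.45       0.147      0.1003
  solve Keq expr → x = 0.06395; check Q = 5.2080e-05
Then remove 1.019 M of B.
Step 2:
                    B           J           X
  Initial       5.431       0.147      0.1003
  Change      0.01715    -0.01715   -0.008577
  Equil         5.448      0.1298     0.09173
  solve Keq expr → x = -0.008577; check Q = 5.2080e-05
Then change container volume by factor 1.5 (V_new/V_old).
Step 3:
                    B           J           X
  Initial       3.632     0.08655     0.06115
  Change     -0.01362     0.01362    0.006811
  Equil         3.619      0.1002     0.06796
  solve Keq expr → x = 0.006811; check Q = 5.2080e-05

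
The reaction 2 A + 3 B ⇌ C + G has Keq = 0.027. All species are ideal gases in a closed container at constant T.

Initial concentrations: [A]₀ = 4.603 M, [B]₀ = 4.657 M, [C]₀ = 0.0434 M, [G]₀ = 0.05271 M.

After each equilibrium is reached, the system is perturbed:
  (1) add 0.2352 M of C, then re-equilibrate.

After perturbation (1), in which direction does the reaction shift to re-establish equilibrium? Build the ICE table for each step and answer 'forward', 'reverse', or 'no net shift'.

Direction: reverse

Q₀ = 1.0690e-06 vs Keq = 0.027 ⇒ Q<K, forward
Step 1:
                   A          B          C          G
  init         4.603      4.657     0.0434    0.05271
  Δ           -1.936     -2.905     0.9682     0.9682
  eq           2.667      1.752      1.012      1.021
  solve Keq expr → x = 0.9682; check Q = 0.027
Then add 0.2352 M of C.
Step 2:
                   A          B          C          G
  init         2.667      1.752      1.247      1.021
  Δ          0.05027     0.0754   -0.02513   -0.02513
  eq           2.717      1.828      1.222     0.9958
  solve Keq expr → x = -0.02513; check Q = 0.027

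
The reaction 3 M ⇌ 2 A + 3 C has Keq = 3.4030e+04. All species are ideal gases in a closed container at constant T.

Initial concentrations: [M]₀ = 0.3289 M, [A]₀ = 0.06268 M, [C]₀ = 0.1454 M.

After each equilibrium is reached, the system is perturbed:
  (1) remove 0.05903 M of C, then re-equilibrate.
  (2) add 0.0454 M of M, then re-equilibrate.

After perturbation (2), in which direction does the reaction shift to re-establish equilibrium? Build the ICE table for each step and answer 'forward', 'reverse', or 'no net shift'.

Direction: forward

Q₀ = 3.3944e-04 vs Keq = 3.4030e+04 ⇒ Q<K, forward
Step 1:
                    M           A           C
  I            0.3289     0.06268      0.1454
  C           -0.3227      0.2152      0.3227
  E          0.006151      0.2778      0.4681
  solve Keq expr → x = 0.1076; check Q = 3.4030e+04
Then remove 0.05903 M of C.
Step 2:
                    M           A           C
  I          0.006151      0.2778      0.4091
  C       -7.5912e-04  5.0608e-04  7.5912e-04
  E          0.005392      0.2784      0.4099
  solve Keq expr → x = 2.5304e-04; check Q = 3.4030e+04
Then add 0.0454 M of M.
Step 3:
                    M           A           C
  I           0.05079      0.2784      0.4099
  C           -0.0444      0.0296      0.0444
  E          0.006393       0.308      0.4543
  solve Keq expr → x = 0.0148; check Q = 3.4030e+04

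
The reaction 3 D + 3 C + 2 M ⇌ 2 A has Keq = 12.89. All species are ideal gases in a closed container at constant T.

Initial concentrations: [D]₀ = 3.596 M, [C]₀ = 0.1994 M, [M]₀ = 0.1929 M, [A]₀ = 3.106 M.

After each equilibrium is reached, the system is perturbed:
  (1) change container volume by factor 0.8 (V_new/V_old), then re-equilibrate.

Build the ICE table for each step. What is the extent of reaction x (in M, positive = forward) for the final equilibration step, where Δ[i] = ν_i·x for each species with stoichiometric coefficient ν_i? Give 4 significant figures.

x = 0.04313 M

Q₀ = 703.2 vs Keq = 12.89 ⇒ Q>K, reverse
Step 1:
                    D           C           M           A
  init          3.596      0.1994      0.1929       3.106
  Δ            0.2503      0.2503      0.1669     -0.1669
  eq            3.846      0.4497      0.3598       2.939
  solve Keq expr → x = -0.08345; check Q = 12.89
Then change container volume by factor 0.8 (V_new/V_old).
Step 2:
                    D           C           M           A
  init          4.808      0.5622      0.4497       3.674
  Δ           -0.1294     -0.1294    -0.08626     0.08626
  eq            4.679      0.4328      0.3635        3.76
  solve Keq expr → x = 0.04313; check Q = 12.89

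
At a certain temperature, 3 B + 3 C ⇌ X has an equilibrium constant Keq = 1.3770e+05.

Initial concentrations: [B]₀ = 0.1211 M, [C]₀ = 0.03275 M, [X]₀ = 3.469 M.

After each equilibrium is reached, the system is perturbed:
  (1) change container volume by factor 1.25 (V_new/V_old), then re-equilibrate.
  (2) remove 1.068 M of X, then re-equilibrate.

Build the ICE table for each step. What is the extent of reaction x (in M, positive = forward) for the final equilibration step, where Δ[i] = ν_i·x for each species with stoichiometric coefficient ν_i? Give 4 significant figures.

Q₀ = 5.5608e+07 vs Keq = 1.3770e+05 ⇒ Q>K, reverse
Step 1:
                   B          C          X
  init        0.1211    0.03275      3.469
  Δ          0.09963    0.09963   -0.03321
  eq          0.2207     0.1324      3.436
  solve Keq expr → x = -0.03321; check Q = 1.3770e+05
Then change container volume by factor 1.25 (V_new/V_old).
Step 2:
                   B          C          X
  init        0.1766     0.1059      2.749
  Δ          0.02712    0.02712  -0.009039
  eq          0.2037      0.133       2.74
  solve Keq expr → x = -0.009039; check Q = 1.3770e+05
Then remove 1.068 M of X.
Step 3:
                   B          C          X
  init        0.2037      0.133      1.672
  Δ         -0.01264   -0.01264   0.004212
  eq          0.1911     0.1204      1.676
  solve Keq expr → x = 0.004212; check Q = 1.3770e+05

x = 0.004212 M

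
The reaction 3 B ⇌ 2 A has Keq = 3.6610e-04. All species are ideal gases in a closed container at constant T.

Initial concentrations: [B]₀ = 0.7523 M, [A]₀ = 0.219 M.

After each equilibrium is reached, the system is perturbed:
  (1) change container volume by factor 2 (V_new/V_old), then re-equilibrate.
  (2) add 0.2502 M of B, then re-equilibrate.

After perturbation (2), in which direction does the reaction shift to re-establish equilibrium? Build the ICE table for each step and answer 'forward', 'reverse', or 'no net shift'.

Direction: forward

Q₀ = 0.1126 vs Keq = 3.6610e-04 ⇒ Q>K, reverse
Step 1:
                  B         A
  init       0.7523     0.219
  Δ          0.2976   -0.1984
  eq           1.05   0.02058
  solve Keq expr → x = -0.09921; check Q = 3.6610e-04
Then change container volume by factor 2 (V_new/V_old).
Step 2:
                  B         A
  init        0.525   0.01029
  Δ        0.004385 -0.002923
  eq         0.5293  0.007369
  solve Keq expr → x = -0.001462; check Q = 3.6610e-04
Then add 0.2502 M of B.
Step 3:
                  B         A
  init       0.7795  0.007369
  Δ       -0.008383  0.005588
  eq         0.7712   0.01296
  solve Keq expr → x = 0.002794; check Q = 3.6610e-04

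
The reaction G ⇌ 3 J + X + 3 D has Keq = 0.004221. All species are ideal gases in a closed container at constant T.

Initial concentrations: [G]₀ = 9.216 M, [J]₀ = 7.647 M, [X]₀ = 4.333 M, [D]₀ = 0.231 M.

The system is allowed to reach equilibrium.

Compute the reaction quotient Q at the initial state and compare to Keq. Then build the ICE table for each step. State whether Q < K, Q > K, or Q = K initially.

Q₀ = 2.592; Q > K (proceeds reverse)

Q₀ = 2.592 vs Keq = 0.004221 ⇒ Q>K, reverse
Step 1:
                   G          J          X          D
  Initial      9.216      7.647      4.333      0.231
  Change     0.06762    -0.2029   -0.06762    -0.2029
  Equil        9.284      7.444      4.265    0.02813
  solve Keq expr → x = -0.06762; check Q = 0.004221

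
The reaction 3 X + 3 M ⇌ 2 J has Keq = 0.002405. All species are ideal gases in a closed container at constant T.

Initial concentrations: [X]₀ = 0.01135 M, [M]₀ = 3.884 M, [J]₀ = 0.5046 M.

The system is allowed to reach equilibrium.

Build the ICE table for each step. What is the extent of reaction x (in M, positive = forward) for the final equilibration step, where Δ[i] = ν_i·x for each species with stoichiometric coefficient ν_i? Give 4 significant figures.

x = -0.1685 M

Q₀ = 2972 vs Keq = 0.002405 ⇒ Q>K, reverse
Step 1:
                    X           M           J
  I           0.01135       3.884      0.5046
  C            0.5055      0.5055      -0.337
  E            0.5169        4.39      0.1676
  solve Keq expr → x = -0.1685; check Q = 0.002405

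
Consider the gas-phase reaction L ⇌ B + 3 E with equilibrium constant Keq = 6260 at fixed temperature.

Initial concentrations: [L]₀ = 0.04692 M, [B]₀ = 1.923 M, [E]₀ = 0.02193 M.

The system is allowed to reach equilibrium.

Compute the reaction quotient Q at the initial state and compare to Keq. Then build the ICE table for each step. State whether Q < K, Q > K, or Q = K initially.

Q₀ = 4.3225e-04; Q < K (proceeds forward)

Q₀ = 4.3225e-04 vs Keq = 6260 ⇒ Q<K, forward
Step 1:
                  L         B         E
  Initial   0.04692     1.923   0.02193
  Change   -0.04692   0.04692    0.1408
  Equil   1.3550e-06      1.97    0.1627
  solve Keq expr → x = 0.04692; check Q = 6260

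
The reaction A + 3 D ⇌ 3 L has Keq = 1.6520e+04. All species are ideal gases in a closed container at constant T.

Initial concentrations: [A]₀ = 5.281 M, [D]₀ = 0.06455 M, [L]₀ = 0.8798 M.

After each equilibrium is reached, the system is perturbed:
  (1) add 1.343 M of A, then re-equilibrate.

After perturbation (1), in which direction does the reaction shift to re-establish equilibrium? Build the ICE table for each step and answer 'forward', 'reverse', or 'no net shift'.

Direction: forward

Q₀ = 479.5 vs Keq = 1.6520e+04 ⇒ Q<K, forward
Step 1:
                  A         D         L
  Initial     5.281   0.06455    0.8798
  Change   -0.01457  -0.04371   0.04371
  Equil       5.266   0.02084    0.9235
  solve Keq expr → x = 0.01457; check Q = 1.6520e+04
Then add 1.343 M of A.
Step 2:
                  A         D         L
  Initial     6.609   0.02084    0.9235
  Change  -4.9605e-04 -0.001488  0.001488
  Equil       6.609   0.01935     0.925
  solve Keq expr → x = 4.9605e-04; check Q = 1.6520e+04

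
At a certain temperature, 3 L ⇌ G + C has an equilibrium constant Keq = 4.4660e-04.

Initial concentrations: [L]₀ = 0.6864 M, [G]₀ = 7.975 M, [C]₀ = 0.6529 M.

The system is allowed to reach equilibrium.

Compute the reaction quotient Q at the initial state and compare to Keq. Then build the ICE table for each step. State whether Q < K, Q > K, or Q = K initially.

Q₀ = 16.1; Q > K (proceeds reverse)

Q₀ = 16.1 vs Keq = 4.4660e-04 ⇒ Q>K, reverse
Step 1:
                   L          G          C
  I           0.6864      7.975     0.6529
  C            1.955    -0.6518    -0.6518
  E            2.642      7.323   0.001124
  solve Keq expr → x = -0.6518; check Q = 4.4660e-04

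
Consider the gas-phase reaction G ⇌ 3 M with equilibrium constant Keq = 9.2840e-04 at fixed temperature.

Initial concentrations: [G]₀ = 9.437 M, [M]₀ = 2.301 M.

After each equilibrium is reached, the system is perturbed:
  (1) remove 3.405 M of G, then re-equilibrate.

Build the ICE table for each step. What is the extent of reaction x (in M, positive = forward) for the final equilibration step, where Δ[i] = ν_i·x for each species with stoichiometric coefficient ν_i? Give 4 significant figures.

x = -0.008951 M

Q₀ = 1.291 vs Keq = 9.2840e-04 ⇒ Q>K, reverse
Step 1:
                    G           M
  Initial       9.437       2.301
  Change       0.6966       -2.09
  Equil         10.13      0.2111
  solve Keq expr → x = -0.6966; check Q = 9.2840e-04
Then remove 3.405 M of G.
Step 2:
                    G           M
  Initial       6.729      0.2111
  Change     0.008951    -0.02685
  Equil         6.738      0.1843
  solve Keq expr → x = -0.008951; check Q = 9.2840e-04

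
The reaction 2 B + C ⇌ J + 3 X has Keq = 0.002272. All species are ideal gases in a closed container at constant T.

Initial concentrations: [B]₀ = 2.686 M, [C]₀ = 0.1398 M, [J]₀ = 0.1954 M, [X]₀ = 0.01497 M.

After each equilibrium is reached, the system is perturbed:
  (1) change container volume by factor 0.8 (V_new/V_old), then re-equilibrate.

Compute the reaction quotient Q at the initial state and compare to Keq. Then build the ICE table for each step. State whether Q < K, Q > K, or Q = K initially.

Q₀ = 6.4994e-07 vs Keq = 0.002272 ⇒ Q<K, forward
Step 1:
                   B          C          J          X
  Initial      2.686     0.1398     0.1954    0.01497
  Change     -0.1061   -0.05305    0.05305     0.1592
  Equil         2.58    0.08675     0.2485     0.1741
  solve Keq expr → x = 0.05305; check Q = 0.002272
Then change container volume by factor 0.8 (V_new/V_old).
Step 2:
                   B          C          J          X
  Initial      3.225     0.1084     0.3106     0.2177
  Change    0.007961    0.00398   -0.00398   -0.01194
  Equil        3.233     0.1124     0.3066     0.2057
  solve Keq expr → x = -0.00398; check Q = 0.002272

Q₀ = 6.4994e-07; Q < K (proceeds forward)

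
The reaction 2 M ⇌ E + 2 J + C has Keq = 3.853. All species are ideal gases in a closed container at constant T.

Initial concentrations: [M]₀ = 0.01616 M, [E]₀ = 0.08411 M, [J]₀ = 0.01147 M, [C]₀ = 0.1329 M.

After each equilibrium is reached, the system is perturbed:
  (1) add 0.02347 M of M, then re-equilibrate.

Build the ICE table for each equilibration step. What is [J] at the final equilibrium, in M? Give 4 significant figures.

[J]_eq = 0.04805 M

Q₀ = 0.005631 vs Keq = 3.853 ⇒ Q<K, forward
Step 1:
                    M           E           J           C
  init        0.01616     0.08411     0.01147      0.1329
  Δ          -0.01465    0.007327     0.01465    0.007327
  eq         0.001507     0.09144     0.02612      0.1402
  solve Keq expr → x = 0.007327; check Q = 3.853
Then add 0.02347 M of M.
Step 2:
                    M           E           J           C
  init        0.02498     0.09144     0.02612      0.1402
  Δ          -0.02193     0.01097     0.02193     0.01097
  eq         0.003046      0.1024     0.04805      0.1512
  solve Keq expr → x = 0.01097; check Q = 3.853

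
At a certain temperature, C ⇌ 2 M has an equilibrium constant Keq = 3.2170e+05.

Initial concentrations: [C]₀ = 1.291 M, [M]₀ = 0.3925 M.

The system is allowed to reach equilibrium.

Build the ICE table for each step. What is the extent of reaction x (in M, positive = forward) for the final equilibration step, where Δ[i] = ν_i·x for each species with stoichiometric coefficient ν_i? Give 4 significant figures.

x = 1.291 M

Q₀ = 0.1193 vs Keq = 3.2170e+05 ⇒ Q<K, forward
Step 1:
                   C          M
  I            1.291     0.3925
  C           -1.291      2.582
  E       2.7502e-05      2.974
  solve Keq expr → x = 1.291; check Q = 3.2170e+05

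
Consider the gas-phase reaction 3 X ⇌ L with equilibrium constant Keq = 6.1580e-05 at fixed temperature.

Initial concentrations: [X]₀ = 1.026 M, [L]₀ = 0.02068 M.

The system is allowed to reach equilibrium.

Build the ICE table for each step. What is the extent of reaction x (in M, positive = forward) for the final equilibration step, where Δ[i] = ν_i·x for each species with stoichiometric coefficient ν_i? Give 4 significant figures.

x = -0.0206 M

Q₀ = 0.01915 vs Keq = 6.1580e-05 ⇒ Q>K, reverse
Step 1:
                  X         L
  init        1.026   0.02068
  Δ          0.0618   -0.0206
  eq          1.088 7.9266e-05
  solve Keq expr → x = -0.0206; check Q = 6.1580e-05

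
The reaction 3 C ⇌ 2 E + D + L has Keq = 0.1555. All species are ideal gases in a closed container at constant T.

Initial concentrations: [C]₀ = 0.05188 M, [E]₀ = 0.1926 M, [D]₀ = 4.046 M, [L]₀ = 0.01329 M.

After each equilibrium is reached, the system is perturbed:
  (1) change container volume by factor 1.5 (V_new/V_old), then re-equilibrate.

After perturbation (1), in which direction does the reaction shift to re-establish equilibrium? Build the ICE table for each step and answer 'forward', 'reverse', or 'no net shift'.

Q₀ = 14.28 vs Keq = 0.1555 ⇒ Q>K, reverse
Step 1:
                  C         E         D         L
  init      0.05188    0.1926     4.046   0.01329
  Δ         0.03699  -0.02466  -0.01233  -0.01233
  eq        0.08887    0.1679     4.034 9.5944e-04
  solve Keq expr → x = -0.01233; check Q = 0.1555
Then change container volume by factor 1.5 (V_new/V_old).
Step 2:
                  C         E         D         L
  init      0.05925     0.112     2.689 6.3963e-04
  Δ       -8.1534e-04 5.4356e-04 2.7178e-04 2.7178e-04
  eq        0.05843    0.1125     2.689 9.1141e-04
  solve Keq expr → x = 2.7178e-04; check Q = 0.1555

Direction: forward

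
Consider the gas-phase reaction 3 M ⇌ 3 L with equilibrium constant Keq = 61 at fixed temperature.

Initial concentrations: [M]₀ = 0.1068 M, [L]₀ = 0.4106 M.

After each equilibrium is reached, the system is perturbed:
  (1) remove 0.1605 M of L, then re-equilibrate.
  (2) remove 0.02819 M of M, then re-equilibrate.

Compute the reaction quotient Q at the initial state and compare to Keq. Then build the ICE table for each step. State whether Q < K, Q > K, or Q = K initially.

Q₀ = 56.83 vs Keq = 61 ⇒ Q<K, forward
Step 1:
                    M           L
  Initial      0.1068      0.4106
  Change    -0.001989    0.001989
  Equil        0.1048      0.4126
  solve Keq expr → x = 6.6295e-04; check Q = 61
Then remove 0.1605 M of L.
Step 2:
                    M           L
  Initial      0.1048      0.2521
  Change     -0.03251     0.03251
  Equil        0.0723      0.2846
  solve Keq expr → x = 0.01084; check Q = 61
Then remove 0.02819 M of M.
Step 3:
                    M           L
  Initial     0.04411      0.2846
  Change      0.02248    -0.02248
  Equil       0.06659      0.2621
  solve Keq expr → x = -0.007493; check Q = 61

Q₀ = 56.83; Q < K (proceeds forward)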